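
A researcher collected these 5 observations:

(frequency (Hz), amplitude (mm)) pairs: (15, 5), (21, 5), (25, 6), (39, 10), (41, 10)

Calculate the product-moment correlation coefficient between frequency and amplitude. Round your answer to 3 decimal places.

0.975

n = 5, Σx = 141, Σy = 36, Σxy = 1130, Σx² = 4493, Σy² = 286
Sxx = Σx² − (Σx)²/n = 4493 − 3976.2 = 516.8
Sxy = Σxy − (Σx)(Σy)/n = 1130 − 1015.2 = 114.8
Syy = Σy² − (Σy)²/n = 286 − 259.2 = 26.8
r = Sxy/√(Sxx·Syy) = 114.8/√(13850.24) = 114.8/117.687043 = 0.975468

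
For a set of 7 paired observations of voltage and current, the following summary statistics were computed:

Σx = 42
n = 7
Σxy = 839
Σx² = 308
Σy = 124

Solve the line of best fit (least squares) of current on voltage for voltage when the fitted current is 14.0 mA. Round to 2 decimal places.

Sxx = Σx² − (Σx)²/n = 308 − 252 = 56
Sxy = Σxy − (Σx)(Σy)/n = 839 − 744 = 95
b = Sxy/Sxx = 95/56 = 1.696429
a = ȳ − b·x̄ = 17.714286 − 1.696429·6 = 7.535714
Set a + b·x = 14.0: x = (14.0 − 7.535714) / 1.696429 = 3.810526

3.81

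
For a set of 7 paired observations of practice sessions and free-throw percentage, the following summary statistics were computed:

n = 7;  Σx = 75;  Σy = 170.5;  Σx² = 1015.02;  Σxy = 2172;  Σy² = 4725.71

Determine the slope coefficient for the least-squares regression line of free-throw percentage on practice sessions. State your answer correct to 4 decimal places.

Sxx = Σx² − (Σx)²/n = 1015.02 − 803.571429 = 211.448571
Sxy = Σxy − (Σx)(Σy)/n = 2172 − 1826.785714 = 345.214286
b = Sxy/Sxx = 345.214286/211.448571 = 1.632616

1.6326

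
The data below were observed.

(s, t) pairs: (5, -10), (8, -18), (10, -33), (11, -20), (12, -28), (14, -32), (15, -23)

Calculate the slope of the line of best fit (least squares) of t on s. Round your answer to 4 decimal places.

n = 7, Σx = 75, Σy = -164, Σxy = -1873, Σx² = 875
Sxx = Σx² − (Σx)²/n = 875 − 803.571429 = 71.428571
Sxy = Σxy − (Σx)(Σy)/n = -1873 − (-1757.142857) = -115.857143
b = Sxy/Sxx = -115.857143/71.428571 = -1.622

-1.6220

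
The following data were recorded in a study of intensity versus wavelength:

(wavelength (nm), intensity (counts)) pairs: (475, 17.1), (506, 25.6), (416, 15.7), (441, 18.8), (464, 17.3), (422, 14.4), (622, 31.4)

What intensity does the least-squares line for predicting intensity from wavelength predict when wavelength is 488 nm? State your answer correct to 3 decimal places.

20.864

n = 7, Σx = 3346, Σy = 140.3, Σxy = 69532.9, Σx² = 1629462
Sxx = Σx² − (Σx)²/n = 1629462 − 1599388 = 30074
Sxy = Σxy − (Σx)(Σy)/n = 69532.9 − 67063.4 = 2469.5
b = Sxy/Sxx = 2469.5/30074 = 0.082114
a = ȳ − b·x̄ = 20.042857 − 0.082114·478 = -19.207692
ŷ(488) = a + b·488 = -19.207692 + 0.082114·488 = 20.863998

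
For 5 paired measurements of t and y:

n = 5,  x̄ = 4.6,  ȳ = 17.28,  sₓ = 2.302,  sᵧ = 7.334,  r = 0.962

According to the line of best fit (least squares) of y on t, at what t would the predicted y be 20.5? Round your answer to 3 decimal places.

5.651

b = r · sᵧ/sₓ = 0.962 · 7.334/2.302 = 3.064860
a = ȳ − b·x̄ = 17.28 − 3.064860·4.6 = 3.181643
Set a + b·x = 20.5: x = (20.5 − 3.181643) / 3.064860 = 5.650619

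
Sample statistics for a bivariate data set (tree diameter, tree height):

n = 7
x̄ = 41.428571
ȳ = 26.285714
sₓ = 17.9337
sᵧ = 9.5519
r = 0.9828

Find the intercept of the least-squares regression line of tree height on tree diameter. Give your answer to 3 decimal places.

b = r · sᵧ/sₓ = 0.9828 · 9.5519/17.9337 = 0.523462
a = ȳ − b·x̄ = 26.285714 − 0.523462·41.428571 = 4.599439

4.599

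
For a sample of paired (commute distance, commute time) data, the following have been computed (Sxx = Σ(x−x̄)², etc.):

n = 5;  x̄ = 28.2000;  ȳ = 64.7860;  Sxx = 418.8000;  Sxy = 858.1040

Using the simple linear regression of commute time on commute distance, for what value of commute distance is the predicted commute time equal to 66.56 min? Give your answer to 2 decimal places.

b = Sxy/Sxx = 858.104/418.8 = 2.048959
a = ȳ − b·x̄ = 64.786 − 2.048959·28.2 = 7.005358
Set a + b·x = 66.56: x = (66.56 − 7.005358) / 2.048959 = 29.065806

29.07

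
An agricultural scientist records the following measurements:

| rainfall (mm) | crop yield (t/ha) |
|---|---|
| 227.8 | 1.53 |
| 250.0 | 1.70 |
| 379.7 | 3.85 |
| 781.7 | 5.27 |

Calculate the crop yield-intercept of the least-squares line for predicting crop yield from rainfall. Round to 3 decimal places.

n = 4, Σx = 1639.2, Σy = 12.35, Σxy = 6354.938, Σx² = 869619.82
Sxx = Σx² − (Σx)²/n = 869619.82 − 671744.16 = 197875.66
Sxy = Σxy − (Σx)(Σy)/n = 6354.938 − 5061.03 = 1293.908
b = Sxy/Sxx = 1293.908/197875.66 = 0.006539
a = ȳ − b·x̄ = 3.0875 − 0.006539·409.8 = 0.407820

0.408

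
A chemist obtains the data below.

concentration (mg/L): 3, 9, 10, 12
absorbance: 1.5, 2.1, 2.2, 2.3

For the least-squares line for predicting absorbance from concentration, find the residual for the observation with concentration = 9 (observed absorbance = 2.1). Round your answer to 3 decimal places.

n = 4, Σx = 34, Σy = 8.1, Σxy = 73, Σx² = 334
Sxx = Σx² − (Σx)²/n = 334 − 289 = 45
Sxy = Σxy − (Σx)(Σy)/n = 73 − 68.85 = 4.15
b = Sxy/Sxx = 4.15/45 = 0.092222
a = ȳ − b·x̄ = 2.025 − 0.092222·8.5 = 1.241111
ŷ(9) = 1.241111 + 0.092222·9 = 2.071111
residual = y − ŷ = 2.1 − 2.071111 = 0.028889

0.029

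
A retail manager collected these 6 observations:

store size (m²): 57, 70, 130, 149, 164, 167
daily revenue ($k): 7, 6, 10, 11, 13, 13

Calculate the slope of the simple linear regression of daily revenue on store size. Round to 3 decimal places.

0.060

n = 6, Σx = 737, Σy = 60, Σxy = 8061, Σx² = 102035
Sxx = Σx² − (Σx)²/n = 102035 − 90528.166667 = 11506.833333
Sxy = Σxy − (Σx)(Σy)/n = 8061 − 7370 = 691
b = Sxy/Sxx = 691/11506.833333 = 0.060051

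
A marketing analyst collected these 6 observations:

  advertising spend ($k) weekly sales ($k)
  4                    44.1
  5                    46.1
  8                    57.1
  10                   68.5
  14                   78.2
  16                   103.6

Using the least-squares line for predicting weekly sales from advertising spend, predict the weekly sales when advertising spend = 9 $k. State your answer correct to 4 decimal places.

63.9987

n = 6, Σx = 57, Σy = 397.6, Σxy = 4301.1, Σx² = 657
Sxx = Σx² − (Σx)²/n = 657 − 541.5 = 115.5
Sxy = Σxy − (Σx)(Σy)/n = 4301.1 − 3777.2 = 523.9
b = Sxy/Sxx = 523.9/115.5 = 4.535931
a = ȳ − b·x̄ = 66.266667 − 4.535931·9.5 = 23.175325
ŷ(9) = a + b·9 = 23.175325 + 4.535931·9 = 63.998701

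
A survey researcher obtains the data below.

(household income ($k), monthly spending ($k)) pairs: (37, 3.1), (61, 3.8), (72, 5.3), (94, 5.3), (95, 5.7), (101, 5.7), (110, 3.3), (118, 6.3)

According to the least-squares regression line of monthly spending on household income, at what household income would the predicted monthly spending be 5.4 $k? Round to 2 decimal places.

107.96

n = 8, Σx = 688, Σy = 38.5, Σxy = 3449.9, Σx² = 64360
Sxx = Σx² − (Σx)²/n = 64360 − 59168 = 5192
Sxy = Σxy − (Σx)(Σy)/n = 3449.9 − 3311 = 138.9
b = Sxy/Sxx = 138.9/5192 = 0.026753
a = ȳ − b·x̄ = 4.8125 − 0.026753·86 = 2.511768
Set a + b·x = 5.4: x = (5.4 − 2.511768) / 0.026753 = 107.960403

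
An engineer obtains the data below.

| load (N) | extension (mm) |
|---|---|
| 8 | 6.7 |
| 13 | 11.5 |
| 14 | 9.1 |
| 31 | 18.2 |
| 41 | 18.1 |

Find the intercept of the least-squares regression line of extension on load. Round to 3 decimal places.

n = 5, Σx = 107, Σy = 63.6, Σxy = 1636.8, Σx² = 3071
Sxx = Σx² − (Σx)²/n = 3071 − 2289.8 = 781.2
Sxy = Σxy − (Σx)(Σy)/n = 1636.8 − 1361.04 = 275.76
b = Sxy/Sxx = 275.76/781.2 = 0.352995
a = ȳ − b·x̄ = 12.72 − 0.352995·21.4 = 5.165899

5.166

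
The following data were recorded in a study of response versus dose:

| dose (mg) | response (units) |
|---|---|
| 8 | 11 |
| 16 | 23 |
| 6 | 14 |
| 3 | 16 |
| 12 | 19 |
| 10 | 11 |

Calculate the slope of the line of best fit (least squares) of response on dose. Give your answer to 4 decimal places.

0.6137

n = 6, Σx = 55, Σy = 94, Σxy = 926, Σx² = 609
Sxx = Σx² − (Σx)²/n = 609 − 504.166667 = 104.833333
Sxy = Σxy − (Σx)(Σy)/n = 926 − 861.666667 = 64.333333
b = Sxy/Sxx = 64.333333/104.833333 = 0.613672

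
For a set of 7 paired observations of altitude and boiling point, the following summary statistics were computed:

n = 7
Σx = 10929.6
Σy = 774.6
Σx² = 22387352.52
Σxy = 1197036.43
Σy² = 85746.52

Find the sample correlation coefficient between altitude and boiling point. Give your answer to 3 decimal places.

-0.958

Sxx = Σx² − (Σx)²/n = 22387352.52 − 17065165.165714 = 5322187.354286
Sxy = Σxy − (Σx)(Σy)/n = 1197036.43 − 1209438.308571 = -12401.878571
Syy = Σy² − (Σy)²/n = 85746.52 − 85715.022857 = 31.497143
r = Sxy/√(Sxx·Syy) = -12401.878571/√(167633695.410416) = -12401.878571/12947.343180 = -0.957871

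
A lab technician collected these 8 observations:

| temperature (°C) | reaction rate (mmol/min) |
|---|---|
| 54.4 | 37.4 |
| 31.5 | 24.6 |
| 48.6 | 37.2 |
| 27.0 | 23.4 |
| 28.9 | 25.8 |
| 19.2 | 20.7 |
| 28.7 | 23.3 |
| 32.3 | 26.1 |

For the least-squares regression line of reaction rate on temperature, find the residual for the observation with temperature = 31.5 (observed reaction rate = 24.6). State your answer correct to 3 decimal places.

-1.470

n = 8, Σx = 270.6, Σy = 218.5, Σxy = 7903.98, Σx² = 10113.4
Sxx = Σx² − (Σx)²/n = 10113.4 − 9153.045 = 960.355
Sxy = Σxy − (Σx)(Σy)/n = 7903.98 − 7390.7625 = 513.2175
b = Sxy/Sxx = 513.2175/960.355 = 0.534404
a = ȳ − b·x̄ = 27.3125 − 0.534404·33.825 = 9.236287
ŷ(31.5) = 9.236287 + 0.534404·31.5 = 26.070011
residual = y − ŷ = 24.6 − 26.070011 = -1.470011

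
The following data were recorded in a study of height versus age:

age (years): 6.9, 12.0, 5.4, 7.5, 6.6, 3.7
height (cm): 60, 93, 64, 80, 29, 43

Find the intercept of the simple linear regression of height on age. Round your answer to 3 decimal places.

n = 6, Σx = 42.1, Σy = 369, Σxy = 2826.1, Σx² = 334.27
Sxx = Σx² − (Σx)²/n = 334.27 − 295.401667 = 38.868333
Sxy = Σxy − (Σx)(Σy)/n = 2826.1 − 2589.15 = 236.95
b = Sxy/Sxx = 236.95/38.868333 = 6.096222
a = ȳ − b·x̄ = 61.5 − 6.096222·7.016667 = 18.724840

18.725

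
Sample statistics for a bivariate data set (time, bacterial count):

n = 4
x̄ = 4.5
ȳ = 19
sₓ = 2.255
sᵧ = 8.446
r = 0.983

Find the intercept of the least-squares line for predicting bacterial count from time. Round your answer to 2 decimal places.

b = r · sᵧ/sₓ = 0.983 · 8.446/2.255 = 3.681782
a = ȳ − b·x̄ = 19 − 3.681782·4.5 = 2.431982

2.43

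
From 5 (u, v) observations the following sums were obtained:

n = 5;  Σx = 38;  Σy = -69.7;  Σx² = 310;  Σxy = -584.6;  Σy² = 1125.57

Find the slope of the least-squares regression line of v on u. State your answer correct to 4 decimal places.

-2.5887

Sxx = Σx² − (Σx)²/n = 310 − 288.8 = 21.2
Sxy = Σxy − (Σx)(Σy)/n = -584.6 − (-529.72) = -54.88
b = Sxy/Sxx = -54.88/21.2 = -2.588679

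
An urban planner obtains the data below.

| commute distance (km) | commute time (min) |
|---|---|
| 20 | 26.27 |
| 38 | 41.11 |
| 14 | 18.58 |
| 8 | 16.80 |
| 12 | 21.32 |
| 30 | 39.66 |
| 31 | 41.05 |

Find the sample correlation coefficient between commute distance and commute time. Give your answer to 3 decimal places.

n = 7, Σx = 153, Σy = 204.79, Σxy = 5200.29, Σx² = 4109, Σy² = 6720.1619
Sxx = Σx² − (Σx)²/n = 4109 − 3344.142857 = 764.857143
Sxy = Σxy − (Σx)(Σy)/n = 5200.29 − 4476.124286 = 724.165714
Syy = Σy² − (Σy)²/n = 6720.1619 − 5991.277729 = 728.884171
r = Sxy/√(Sxx·Syy) = 724.165714/√(557492.264833) = 724.165714/746.654046 = 0.969881

0.970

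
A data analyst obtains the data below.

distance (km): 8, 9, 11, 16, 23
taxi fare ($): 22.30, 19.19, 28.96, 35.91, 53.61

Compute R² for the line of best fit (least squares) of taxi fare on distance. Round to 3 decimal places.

n = 5, Σx = 67, Σy = 159.97, Σxy = 2477.26, Σx² = 1051, Σy² = 5867.7879
Sxx = Σx² − (Σx)²/n = 1051 − 897.8 = 153.2
Sxy = Σxy − (Σx)(Σy)/n = 2477.26 − 2143.598 = 333.662
Syy = Σy² − (Σy)²/n = 5867.7879 − 5118.08018 = 749.70772
R² = Sxy²/(Sxx·Syy) = (333.662)²/(153.2·749.70772) = 0.969310

0.969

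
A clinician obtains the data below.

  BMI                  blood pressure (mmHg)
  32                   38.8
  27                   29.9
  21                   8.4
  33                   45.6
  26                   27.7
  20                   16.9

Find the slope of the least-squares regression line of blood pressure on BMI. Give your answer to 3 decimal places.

n = 6, Σx = 159, Σy = 167.3, Σxy = 4788.3, Σx² = 4359
Sxx = Σx² − (Σx)²/n = 4359 − 4213.5 = 145.5
Sxy = Σxy − (Σx)(Σy)/n = 4788.3 − 4433.45 = 354.85
b = Sxy/Sxx = 354.85/145.5 = 2.438832

2.439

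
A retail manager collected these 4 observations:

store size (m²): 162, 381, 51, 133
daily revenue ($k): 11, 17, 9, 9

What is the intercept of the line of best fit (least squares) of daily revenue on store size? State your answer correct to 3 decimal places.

6.757

n = 4, Σx = 727, Σy = 46, Σxy = 9915, Σx² = 191695
Sxx = Σx² − (Σx)²/n = 191695 − 132132.25 = 59562.75
Sxy = Σxy − (Σx)(Σy)/n = 9915 − 8360.5 = 1554.5
b = Sxy/Sxx = 1554.5/59562.75 = 0.026099
a = ȳ − b·x̄ = 11.5 − 0.026099·181.75 = 6.756593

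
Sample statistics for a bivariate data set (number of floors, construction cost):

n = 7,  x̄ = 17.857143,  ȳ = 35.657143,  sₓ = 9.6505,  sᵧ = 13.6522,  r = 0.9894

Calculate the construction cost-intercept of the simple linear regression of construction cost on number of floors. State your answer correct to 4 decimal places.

b = r · sᵧ/sₓ = 0.9894 · 13.6522/9.6505 = 1.399667
a = ȳ − b·x̄ = 35.657143 − 1.399667·17.857143 = 10.663089

10.6631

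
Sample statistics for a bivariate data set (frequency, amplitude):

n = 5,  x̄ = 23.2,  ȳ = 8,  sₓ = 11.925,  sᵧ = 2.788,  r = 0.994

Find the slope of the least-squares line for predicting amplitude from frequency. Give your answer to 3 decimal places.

0.232

b = r · sᵧ/sₓ = 0.994 · 2.788/11.925 = 0.232392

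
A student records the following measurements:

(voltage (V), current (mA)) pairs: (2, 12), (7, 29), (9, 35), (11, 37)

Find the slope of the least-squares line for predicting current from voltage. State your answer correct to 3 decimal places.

2.899

n = 4, Σx = 29, Σy = 113, Σxy = 949, Σx² = 255
Sxx = Σx² − (Σx)²/n = 255 − 210.25 = 44.75
Sxy = Σxy − (Σx)(Σy)/n = 949 − 819.25 = 129.75
b = Sxy/Sxx = 129.75/44.75 = 2.899441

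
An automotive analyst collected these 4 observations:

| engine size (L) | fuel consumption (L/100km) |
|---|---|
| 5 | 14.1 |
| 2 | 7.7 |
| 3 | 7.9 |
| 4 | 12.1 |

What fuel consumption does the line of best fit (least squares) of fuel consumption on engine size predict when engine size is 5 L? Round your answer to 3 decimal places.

n = 4, Σx = 14, Σy = 41.8, Σxy = 158, Σx² = 54
Sxx = Σx² − (Σx)²/n = 54 − 49 = 5
Sxy = Σxy − (Σx)(Σy)/n = 158 − 146.3 = 11.7
b = Sxy/Sxx = 11.7/5 = 2.34
a = ȳ − b·x̄ = 10.45 − 2.34·3.5 = 2.26
ŷ(5) = a + b·5 = 2.26 + 2.34·5 = 13.96

13.960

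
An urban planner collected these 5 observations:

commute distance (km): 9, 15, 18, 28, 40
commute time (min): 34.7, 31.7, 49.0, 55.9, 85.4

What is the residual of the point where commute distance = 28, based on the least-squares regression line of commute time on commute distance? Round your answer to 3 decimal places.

-5.577

n = 5, Σx = 110, Σy = 256.7, Σxy = 6651, Σx² = 3014
Sxx = Σx² − (Σx)²/n = 3014 − 2420 = 594
Sxy = Σxy − (Σx)(Σy)/n = 6651 − 5647.4 = 1003.6
b = Sxy/Sxx = 1003.6/594 = 1.689562
a = ȳ − b·x̄ = 51.34 − 1.689562·22 = 14.169630
ŷ(28) = 14.169630 + 1.689562·28 = 61.477374
residual = y − ŷ = 55.9 − 61.477374 = -5.577374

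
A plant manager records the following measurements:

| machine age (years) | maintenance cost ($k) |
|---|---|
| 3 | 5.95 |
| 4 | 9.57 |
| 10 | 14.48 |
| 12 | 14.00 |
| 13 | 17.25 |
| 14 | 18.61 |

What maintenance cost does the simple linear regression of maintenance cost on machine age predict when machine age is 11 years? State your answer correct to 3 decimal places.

n = 6, Σx = 56, Σy = 79.86, Σxy = 853.72, Σx² = 634
Sxx = Σx² − (Σx)²/n = 634 − 522.666667 = 111.333333
Sxy = Σxy − (Σx)(Σy)/n = 853.72 − 745.36 = 108.36
b = Sxy/Sxx = 108.36/111.333333 = 0.973293
a = ȳ − b·x̄ = 13.31 − 0.973293·9.333333 = 4.225928
ŷ(11) = a + b·11 = 4.225928 + 0.973293·11 = 14.932156

14.932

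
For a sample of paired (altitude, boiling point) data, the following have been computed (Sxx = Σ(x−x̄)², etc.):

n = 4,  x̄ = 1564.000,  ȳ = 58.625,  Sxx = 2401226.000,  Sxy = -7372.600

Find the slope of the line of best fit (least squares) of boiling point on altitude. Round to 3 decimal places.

b = Sxy/Sxx = -7372.6/2401226 = -0.003070

-0.003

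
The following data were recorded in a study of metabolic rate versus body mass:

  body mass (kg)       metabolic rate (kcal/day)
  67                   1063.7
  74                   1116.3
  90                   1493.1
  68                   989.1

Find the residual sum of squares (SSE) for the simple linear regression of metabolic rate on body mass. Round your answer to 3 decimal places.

n = 4, Σx = 299, Σy = 4662.2, Σxy = 355511.9, Σx² = 22689, Σy² = 5585249.8
Sxx = Σx² − (Σx)²/n = 22689 − 22350.25 = 338.75
Sxy = Σxy − (Σx)(Σy)/n = 355511.9 − 348499.45 = 7012.45
Syy = Σy² − (Σy)²/n = 5585249.8 − 5434027.21 = 151222.59
b = Sxy/Sxx = 7012.45/338.75 = 20.700959
SSE = Syy − b·Sxy = 151222.59 − 20.700959·7012.45 = 6058.147188

6058.147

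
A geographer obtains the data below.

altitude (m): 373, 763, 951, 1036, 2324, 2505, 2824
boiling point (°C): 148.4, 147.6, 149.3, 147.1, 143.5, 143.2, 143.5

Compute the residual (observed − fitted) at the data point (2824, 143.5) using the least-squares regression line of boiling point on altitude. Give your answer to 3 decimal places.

n = 7, Σx = 10776, Σy = 1022.6, Σxy = 1559805.9, Σx² = 22349972
Sxx = Σx² − (Σx)²/n = 22349972 − 16588882.285714 = 5761089.714286
Sxy = Σxy − (Σx)(Σy)/n = 1559805.9 − 1574219.657143 = -14413.757143
b = Sxy/Sxx = -14413.757143/5761089.714286 = -0.002502
a = ȳ − b·x̄ = 146.085714 − (-0.002502)·1539.428571 = 149.937234
ŷ(2824) = 149.937234 + (-0.002502)·2824 = 142.871826
residual = y − ŷ = 143.5 − 142.871826 = 0.628174

0.628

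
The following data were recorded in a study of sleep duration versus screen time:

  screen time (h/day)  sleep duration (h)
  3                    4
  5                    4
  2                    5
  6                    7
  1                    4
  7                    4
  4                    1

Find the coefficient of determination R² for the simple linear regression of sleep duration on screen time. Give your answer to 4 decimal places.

0.0303

n = 7, Σx = 28, Σy = 29, Σxy = 120, Σx² = 140, Σy² = 139
Sxx = Σx² − (Σx)²/n = 140 − 112 = 28
Sxy = Σxy − (Σx)(Σy)/n = 120 − 116 = 4
Syy = Σy² − (Σy)²/n = 139 − 120.142857 = 18.857143
R² = Sxy²/(Sxx·Syy) = (4)²/(28·18.857143) = 0.030303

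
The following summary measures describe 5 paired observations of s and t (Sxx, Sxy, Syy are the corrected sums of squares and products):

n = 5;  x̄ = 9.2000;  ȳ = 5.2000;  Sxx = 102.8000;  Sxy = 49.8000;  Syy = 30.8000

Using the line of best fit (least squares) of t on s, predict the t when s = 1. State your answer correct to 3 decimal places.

1.228

b = Sxy/Sxx = 49.8/102.8 = 0.484436
a = ȳ − b·x̄ = 5.2 − 0.484436·9.2 = 0.743191
ŷ(1) = a + b·1 = 0.743191 + 0.484436·1 = 1.227626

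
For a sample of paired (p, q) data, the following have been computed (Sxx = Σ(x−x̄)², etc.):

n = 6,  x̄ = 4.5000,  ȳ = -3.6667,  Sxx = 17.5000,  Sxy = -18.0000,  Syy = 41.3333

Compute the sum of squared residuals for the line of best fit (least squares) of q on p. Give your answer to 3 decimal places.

22.819

b = Sxy/Sxx = -18/17.5 = -1.028571
SSE = Syy − b·Sxy = 41.3333 − (-1.028571)·(-18) = 22.819014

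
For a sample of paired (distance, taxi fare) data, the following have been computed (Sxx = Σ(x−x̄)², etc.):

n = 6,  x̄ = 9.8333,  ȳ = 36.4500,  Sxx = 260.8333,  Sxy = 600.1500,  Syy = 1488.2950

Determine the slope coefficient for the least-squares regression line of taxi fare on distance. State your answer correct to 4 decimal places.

b = Sxy/Sxx = 600.15/260.8333 = 2.300895

2.3009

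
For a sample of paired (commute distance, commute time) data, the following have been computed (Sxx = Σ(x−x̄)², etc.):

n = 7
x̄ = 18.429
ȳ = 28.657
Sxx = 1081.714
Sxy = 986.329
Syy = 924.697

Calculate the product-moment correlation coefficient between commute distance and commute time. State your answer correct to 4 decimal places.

r = Sxy/√(Sxx·Syy) = 986.329/√(1000257.690658) = 986.329/1000.128837 = 0.986202

0.9862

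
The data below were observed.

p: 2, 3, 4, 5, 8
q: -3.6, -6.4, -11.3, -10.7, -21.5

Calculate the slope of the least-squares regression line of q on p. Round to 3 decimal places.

-2.910

n = 5, Σx = 22, Σy = -53.5, Σxy = -297.1, Σx² = 118
Sxx = Σx² − (Σx)²/n = 118 − 96.8 = 21.2
Sxy = Σxy − (Σx)(Σy)/n = -297.1 − (-235.4) = -61.7
b = Sxy/Sxx = -61.7/21.2 = -2.910377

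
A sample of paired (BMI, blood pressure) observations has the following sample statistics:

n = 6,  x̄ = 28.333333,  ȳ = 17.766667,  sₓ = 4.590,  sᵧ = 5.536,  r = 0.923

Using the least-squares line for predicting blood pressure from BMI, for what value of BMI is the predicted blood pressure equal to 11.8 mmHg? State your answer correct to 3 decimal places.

b = r · sᵧ/sₓ = 0.923 · 5.536/4.59 = 1.113231
a = ȳ − b·x̄ = 17.766667 − 1.113231·28.333333 = -13.774863
Set a + b·x = 11.8: x = (11.8 − (-13.774863)) / 1.113231 = 22.973556

22.974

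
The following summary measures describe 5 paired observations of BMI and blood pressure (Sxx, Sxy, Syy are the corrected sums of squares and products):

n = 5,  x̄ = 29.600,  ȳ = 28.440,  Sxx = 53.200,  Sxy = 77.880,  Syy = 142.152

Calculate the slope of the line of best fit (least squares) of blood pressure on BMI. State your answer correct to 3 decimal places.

b = Sxy/Sxx = 77.88/53.2 = 1.463910

1.464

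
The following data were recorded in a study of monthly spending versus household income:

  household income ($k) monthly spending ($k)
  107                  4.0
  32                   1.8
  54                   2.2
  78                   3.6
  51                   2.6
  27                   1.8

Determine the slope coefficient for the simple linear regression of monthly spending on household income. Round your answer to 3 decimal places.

0.030

n = 6, Σx = 349, Σy = 16, Σxy = 1066.4, Σx² = 24803
Sxx = Σx² − (Σx)²/n = 24803 − 20300.166667 = 4502.833333
Sxy = Σxy − (Σx)(Σy)/n = 1066.4 − 930.666667 = 135.733333
b = Sxy/Sxx = 135.733333/4502.833333 = 0.030144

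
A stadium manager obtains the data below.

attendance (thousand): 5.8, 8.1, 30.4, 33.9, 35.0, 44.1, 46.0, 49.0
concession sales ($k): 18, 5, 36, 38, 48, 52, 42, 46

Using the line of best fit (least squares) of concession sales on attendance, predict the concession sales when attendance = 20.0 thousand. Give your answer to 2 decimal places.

25.32

n = 8, Σx = 252.3, Σy = 285, Σxy = 10686.7, Σx² = 9859.43
Sxx = Σx² − (Σx)²/n = 9859.43 − 7956.91125 = 1902.51875
Sxy = Σxy − (Σx)(Σy)/n = 10686.7 − 8988.1875 = 1698.5125
b = Sxy/Sxx = 1698.5125/1902.51875 = 0.892770
a = ȳ − b·x̄ = 35.625 − 0.892770·31.5375 = 7.469252
ŷ(20.0) = a + b·20.0 = 7.469252 + 0.892770·20 = 25.324661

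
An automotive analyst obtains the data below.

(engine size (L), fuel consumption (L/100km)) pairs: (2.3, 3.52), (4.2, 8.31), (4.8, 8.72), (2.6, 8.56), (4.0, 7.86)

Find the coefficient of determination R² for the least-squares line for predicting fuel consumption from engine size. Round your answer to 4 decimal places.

0.4308

n = 5, Σx = 17.9, Σy = 36.97, Σxy = 138.55, Σx² = 68.73, Σy² = 292.5381
Sxx = Σx² − (Σx)²/n = 68.73 − 64.082 = 4.648
Sxy = Σxy − (Σx)(Σy)/n = 138.55 − 132.3526 = 6.1974
Syy = Σy² − (Σy)²/n = 292.5381 − 273.35618 = 19.18192
R² = Sxy²/(Sxx·Syy) = (6.1974)²/(4.648·19.18192) = 0.430785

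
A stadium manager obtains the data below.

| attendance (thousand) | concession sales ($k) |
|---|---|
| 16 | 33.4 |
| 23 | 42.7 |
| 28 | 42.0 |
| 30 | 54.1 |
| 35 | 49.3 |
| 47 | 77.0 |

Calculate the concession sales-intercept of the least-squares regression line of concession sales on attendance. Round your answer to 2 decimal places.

n = 6, Σx = 179, Σy = 298.5, Σxy = 9660, Σx² = 5903
Sxx = Σx² − (Σx)²/n = 5903 − 5340.166667 = 562.833333
Sxy = Σxy − (Σx)(Σy)/n = 9660 − 8905.25 = 754.75
b = Sxy/Sxx = 754.75/562.833333 = 1.340983
a = ȳ − b·x̄ = 49.75 − 1.340983·29.833333 = 9.744004

9.74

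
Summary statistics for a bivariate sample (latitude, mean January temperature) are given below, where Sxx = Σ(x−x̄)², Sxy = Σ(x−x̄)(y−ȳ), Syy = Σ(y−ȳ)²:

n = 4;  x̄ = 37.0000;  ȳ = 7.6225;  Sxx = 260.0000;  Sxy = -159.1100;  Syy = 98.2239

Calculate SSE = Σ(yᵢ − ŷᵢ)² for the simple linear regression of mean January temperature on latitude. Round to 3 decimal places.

b = Sxy/Sxx = -159.11/260 = -0.611962
SSE = Syy − b·Sxy = 98.2239 − (-0.611962)·(-159.11) = 0.854700

0.855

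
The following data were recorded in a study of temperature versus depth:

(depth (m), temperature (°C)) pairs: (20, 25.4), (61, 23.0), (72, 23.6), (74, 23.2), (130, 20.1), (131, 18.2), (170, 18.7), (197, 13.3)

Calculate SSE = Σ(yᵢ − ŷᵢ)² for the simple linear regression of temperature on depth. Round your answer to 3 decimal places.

n = 8, Σx = 855, Σy = 165.5, Σxy = 16123.3, Σx² = 116551, Σy² = 3531.19
Sxx = Σx² − (Σx)²/n = 116551 − 91378.125 = 25172.875
Sxy = Σxy − (Σx)(Σy)/n = 16123.3 − 17687.8125 = -1564.5125
Syy = Σy² − (Σy)²/n = 3531.19 − 3423.78125 = 107.40875
b = Sxy/Sxx = -1564.5125/25172.875 = -0.062151
SSE = Syy − b·Sxy = 107.40875 − (-0.062151)·(-1564.5125) = 10.173160

10.173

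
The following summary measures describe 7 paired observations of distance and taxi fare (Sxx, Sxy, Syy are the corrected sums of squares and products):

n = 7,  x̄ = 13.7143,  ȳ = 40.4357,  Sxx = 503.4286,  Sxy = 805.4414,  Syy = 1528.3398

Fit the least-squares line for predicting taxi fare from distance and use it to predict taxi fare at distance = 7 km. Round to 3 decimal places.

b = Sxy/Sxx = 805.4414/503.4286 = 1.599912
a = ȳ − b·x̄ = 40.4357 − 1.599912·13.7143 = 18.494028
ŷ(7) = a + b·7 = 18.494028 + 1.599912·7 = 29.693412

29.693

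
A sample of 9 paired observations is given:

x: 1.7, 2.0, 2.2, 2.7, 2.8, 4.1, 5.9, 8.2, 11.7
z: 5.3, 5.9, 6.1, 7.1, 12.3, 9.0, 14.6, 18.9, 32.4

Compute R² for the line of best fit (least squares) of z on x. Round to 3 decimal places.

0.941

n = 9, Σx = 41.3, Σy = 111.6, Σxy = 744.94, Σx² = 282.61, Σy² = 2002.94
Sxx = Σx² − (Σx)²/n = 282.61 − 189.521111 = 93.088889
Sxy = Σxy − (Σx)(Σy)/n = 744.94 − 512.12 = 232.82
Syy = Σy² − (Σy)²/n = 2002.94 − 1383.84 = 619.1
R² = Sxy²/(Sxx·Syy) = (232.82)²/(93.088889·619.1) = 0.940550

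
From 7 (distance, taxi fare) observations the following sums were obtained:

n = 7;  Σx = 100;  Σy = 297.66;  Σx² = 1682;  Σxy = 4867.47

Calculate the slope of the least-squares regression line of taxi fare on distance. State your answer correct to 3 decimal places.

2.427

Sxx = Σx² − (Σx)²/n = 1682 − 1428.571429 = 253.428571
Sxy = Σxy − (Σx)(Σy)/n = 4867.47 − 4252.285714 = 615.184286
b = Sxy/Sxx = 615.184286/253.428571 = 2.427446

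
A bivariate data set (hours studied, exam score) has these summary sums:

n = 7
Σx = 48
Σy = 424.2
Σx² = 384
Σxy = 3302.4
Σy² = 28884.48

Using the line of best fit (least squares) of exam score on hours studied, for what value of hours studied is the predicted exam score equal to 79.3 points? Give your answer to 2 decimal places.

Sxx = Σx² − (Σx)²/n = 384 − 329.142857 = 54.857143
Sxy = Σxy − (Σx)(Σy)/n = 3302.4 − 2908.8 = 393.6
b = Sxy/Sxx = 393.6/54.857143 = 7.175
a = ȳ − b·x̄ = 60.6 − 7.175·6.857143 = 11.4
Set a + b·x = 79.3: x = (79.3 − 11.4) / 7.175 = 9.463415

9.46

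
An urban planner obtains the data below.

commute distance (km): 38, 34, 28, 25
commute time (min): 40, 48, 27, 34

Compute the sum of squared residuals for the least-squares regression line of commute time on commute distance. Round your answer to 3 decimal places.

137.990

n = 4, Σx = 125, Σy = 149, Σxy = 4758, Σx² = 4009, Σy² = 5789
Sxx = Σx² − (Σx)²/n = 4009 − 3906.25 = 102.75
Sxy = Σxy − (Σx)(Σy)/n = 4758 − 4656.25 = 101.75
Syy = Σy² − (Σy)²/n = 5789 − 5550.25 = 238.75
b = Sxy/Sxx = 101.75/102.75 = 0.990268
SSE = Syy − b·Sxy = 238.75 − 0.990268·101.75 = 137.990268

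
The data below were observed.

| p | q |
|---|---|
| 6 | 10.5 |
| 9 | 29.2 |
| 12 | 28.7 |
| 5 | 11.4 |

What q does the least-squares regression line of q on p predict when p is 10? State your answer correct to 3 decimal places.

25.870

n = 4, Σx = 32, Σy = 79.8, Σxy = 727.2, Σx² = 286
Sxx = Σx² − (Σx)²/n = 286 − 256 = 30
Sxy = Σxy − (Σx)(Σy)/n = 727.2 − 638.4 = 88.8
b = Sxy/Sxx = 88.8/30 = 2.96
a = ȳ − b·x̄ = 19.95 − 2.96·8 = -3.73
ŷ(10) = a + b·10 = -3.73 + 2.96·10 = 25.87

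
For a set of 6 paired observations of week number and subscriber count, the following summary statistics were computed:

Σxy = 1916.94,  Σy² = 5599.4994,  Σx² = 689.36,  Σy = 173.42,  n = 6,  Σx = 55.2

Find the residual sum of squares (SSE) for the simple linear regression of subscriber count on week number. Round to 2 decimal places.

17.74

Sxx = Σx² − (Σx)²/n = 689.36 − 507.84 = 181.52
Sxy = Σxy − (Σx)(Σy)/n = 1916.94 − 1595.464 = 321.476
Syy = Σy² − (Σy)²/n = 5599.4994 − 5012.416067 = 587.083333
b = Sxy/Sxx = 321.476/181.52 = 1.771022
SSE = Syy − b·Sxy = 587.083333 − 1.771022·321.476 = 17.742112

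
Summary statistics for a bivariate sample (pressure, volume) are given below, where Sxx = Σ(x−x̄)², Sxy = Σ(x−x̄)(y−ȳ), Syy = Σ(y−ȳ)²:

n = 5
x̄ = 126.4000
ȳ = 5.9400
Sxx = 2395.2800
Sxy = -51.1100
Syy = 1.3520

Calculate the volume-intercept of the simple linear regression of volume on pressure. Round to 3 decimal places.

8.637

b = Sxy/Sxx = -51.11/2395.28 = -0.021338
a = ȳ − b·x̄ = 5.94 − (-0.021338)·126.4 = 8.637098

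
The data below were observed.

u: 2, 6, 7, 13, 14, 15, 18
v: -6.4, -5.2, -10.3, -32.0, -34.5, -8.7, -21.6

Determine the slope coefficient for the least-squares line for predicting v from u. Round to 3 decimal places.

n = 7, Σx = 75, Σy = -118.7, Σxy = -1534.4, Σx² = 1003
Sxx = Σx² − (Σx)²/n = 1003 − 803.571429 = 199.428571
Sxy = Σxy − (Σx)(Σy)/n = -1534.4 − (-1271.785714) = -262.614286
b = Sxy/Sxx = -262.614286/199.428571 = -1.316834

-1.317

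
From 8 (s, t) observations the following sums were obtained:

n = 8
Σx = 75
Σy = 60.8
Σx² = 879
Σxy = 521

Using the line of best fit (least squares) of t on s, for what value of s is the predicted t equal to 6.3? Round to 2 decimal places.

Sxx = Σx² − (Σx)²/n = 879 − 703.125 = 175.875
Sxy = Σxy − (Σx)(Σy)/n = 521 − 570 = -49
b = Sxy/Sxx = -49/175.875 = -0.278607
a = ȳ − b·x̄ = 7.6 − (-0.278607)·9.375 = 10.211940
Set a + b·x = 6.3: x = (6.3 − 10.211940) / (-0.278607) = 14.041071

14.04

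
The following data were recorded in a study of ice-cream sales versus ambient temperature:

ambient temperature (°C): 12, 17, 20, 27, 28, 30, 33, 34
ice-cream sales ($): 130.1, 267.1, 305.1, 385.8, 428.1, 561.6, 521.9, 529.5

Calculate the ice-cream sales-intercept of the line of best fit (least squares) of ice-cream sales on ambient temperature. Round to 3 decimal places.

-68.172

n = 8, Σx = 201, Σy = 3129.2, Σxy = 86681, Σx² = 5491
Sxx = Σx² − (Σx)²/n = 5491 − 5050.125 = 440.875
Sxy = Σxy − (Σx)(Σy)/n = 86681 − 78621.15 = 8059.85
b = Sxy/Sxx = 8059.85/440.875 = 18.281486
a = ȳ − b·x̄ = 391.15 − 18.281486·25.125 = -68.172328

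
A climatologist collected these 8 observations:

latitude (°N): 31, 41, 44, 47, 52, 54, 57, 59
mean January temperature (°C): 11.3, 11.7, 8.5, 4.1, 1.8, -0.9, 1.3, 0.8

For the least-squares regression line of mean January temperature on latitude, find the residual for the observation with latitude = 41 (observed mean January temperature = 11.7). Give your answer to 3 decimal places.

n = 8, Σx = 385, Σy = 38.6, Σxy = 1563, Σx² = 19137
Sxx = Σx² − (Σx)²/n = 19137 − 18528.125 = 608.875
Sxy = Σxy − (Σx)(Σy)/n = 1563 − 1857.625 = -294.625
b = Sxy/Sxx = -294.625/608.875 = -0.483884
a = ȳ − b·x̄ = 4.825 − (-0.483884)·48.125 = 28.111928
ŷ(41) = 28.111928 + (-0.483884)·41 = 8.272675
residual = y − ŷ = 11.7 − 8.272675 = 3.427325

3.427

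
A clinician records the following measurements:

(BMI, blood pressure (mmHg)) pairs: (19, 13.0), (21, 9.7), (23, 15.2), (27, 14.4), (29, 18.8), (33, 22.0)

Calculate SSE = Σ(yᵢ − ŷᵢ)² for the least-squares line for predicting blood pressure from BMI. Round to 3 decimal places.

n = 6, Σx = 152, Σy = 93.1, Σxy = 2460.3, Σx² = 3990, Σy² = 1538.93
Sxx = Σx² − (Σx)²/n = 3990 − 3850.666667 = 139.333333
Sxy = Σxy − (Σx)(Σy)/n = 2460.3 − 2358.533333 = 101.766667
Syy = Σy² − (Σy)²/n = 1538.93 − 1444.601667 = 94.328333
b = Sxy/Sxx = 101.766667/139.333333 = 0.730383
SSE = Syy − b·Sxy = 94.328333 − 0.730383·101.766667 = 19.999713

20.000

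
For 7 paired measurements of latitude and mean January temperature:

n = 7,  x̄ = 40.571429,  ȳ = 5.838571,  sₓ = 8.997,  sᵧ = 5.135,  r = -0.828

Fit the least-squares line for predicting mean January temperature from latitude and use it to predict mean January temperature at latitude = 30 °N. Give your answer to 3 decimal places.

10.834

b = r · sᵧ/sₓ = -0.828 · 5.135/8.997 = -0.472578
a = ȳ − b·x̄ = 5.838571 − (-0.472578)·40.571429 = 25.011717
ŷ(30) = a + b·30 = 25.011717 + (-0.472578)·30 = 10.834391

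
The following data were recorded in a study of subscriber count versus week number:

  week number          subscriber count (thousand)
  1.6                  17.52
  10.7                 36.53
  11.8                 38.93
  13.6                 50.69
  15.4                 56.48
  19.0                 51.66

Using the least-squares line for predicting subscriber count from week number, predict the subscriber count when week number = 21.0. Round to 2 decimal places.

62.38

n = 6, Σx = 72.1, Σy = 251.81, Σxy = 3418.993, Σx² = 1039.41
Sxx = Σx² − (Σx)²/n = 1039.41 − 866.401667 = 173.008333
Sxy = Σxy − (Σx)(Σy)/n = 3418.993 − 3025.916833 = 393.076167
b = Sxy/Sxx = 393.076167/173.008333 = 2.272007
a = ȳ − b·x̄ = 41.968333 − 2.272007·12.016667 = 14.666381
ŷ(21.0) = a + b·21.0 = 14.666381 + 2.272007·21 = 62.378531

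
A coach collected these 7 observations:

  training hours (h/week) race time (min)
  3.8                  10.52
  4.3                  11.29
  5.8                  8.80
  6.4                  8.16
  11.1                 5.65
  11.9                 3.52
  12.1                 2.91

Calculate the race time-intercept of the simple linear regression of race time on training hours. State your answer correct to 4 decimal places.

14.2455

n = 7, Σx = 55.4, Σy = 50.85, Σxy = 331.601, Σx² = 518.76
Sxx = Σx² − (Σx)²/n = 518.76 − 438.451429 = 80.308571
Sxy = Σxy − (Σx)(Σy)/n = 331.601 − 402.441429 = -70.840429
b = Sxy/Sxx = -70.840429/80.308571 = -0.882103
a = ȳ − b·x̄ = 7.264286 − (-0.882103)·7.914286 = 14.245501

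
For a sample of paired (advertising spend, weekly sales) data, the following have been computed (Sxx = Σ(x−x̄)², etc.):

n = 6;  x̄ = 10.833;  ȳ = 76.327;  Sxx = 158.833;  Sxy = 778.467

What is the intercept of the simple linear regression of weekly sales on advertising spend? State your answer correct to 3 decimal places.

23.233

b = Sxy/Sxx = 778.467/158.833 = 4.901167
a = ȳ − b·x̄ = 76.327 − 4.901167·10.833 = 23.232662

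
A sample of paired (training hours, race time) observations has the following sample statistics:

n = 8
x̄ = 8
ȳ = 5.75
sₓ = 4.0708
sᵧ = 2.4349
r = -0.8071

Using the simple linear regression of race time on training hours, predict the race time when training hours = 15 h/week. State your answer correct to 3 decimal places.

2.371

b = r · sᵧ/sₓ = -0.8071 · 2.4349/4.0708 = -0.482757
a = ȳ − b·x̄ = 5.75 − (-0.482757)·8 = 9.612057
ŷ(15) = a + b·15 = 9.612057 + (-0.482757)·15 = 2.370700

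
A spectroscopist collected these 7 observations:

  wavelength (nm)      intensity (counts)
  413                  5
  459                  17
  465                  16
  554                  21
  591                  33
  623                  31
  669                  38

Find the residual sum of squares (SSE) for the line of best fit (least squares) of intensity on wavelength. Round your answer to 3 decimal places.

57.468

n = 7, Σx = 3774, Σy = 161, Σxy = 93180, Σx² = 2089362, Σy² = 4505
Sxx = Σx² − (Σx)²/n = 2089362 − 2034725.142857 = 54636.857143
Sxy = Σxy − (Σx)(Σy)/n = 93180 − 86802 = 6378
Syy = Σy² − (Σy)²/n = 4505 − 3703 = 802
b = Sxy/Sxx = 6378/54636.857143 = 0.116734
SSE = Syy − b·Sxy = 802 − 0.116734·6378 = 57.468083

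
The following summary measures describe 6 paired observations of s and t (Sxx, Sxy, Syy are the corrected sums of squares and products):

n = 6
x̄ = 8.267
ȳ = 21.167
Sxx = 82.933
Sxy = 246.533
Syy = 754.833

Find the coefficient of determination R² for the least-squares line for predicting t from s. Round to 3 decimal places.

R² = Sxy²/(Sxx·Syy) = (246.533)²/(82.933·754.833) = 0.970894

0.971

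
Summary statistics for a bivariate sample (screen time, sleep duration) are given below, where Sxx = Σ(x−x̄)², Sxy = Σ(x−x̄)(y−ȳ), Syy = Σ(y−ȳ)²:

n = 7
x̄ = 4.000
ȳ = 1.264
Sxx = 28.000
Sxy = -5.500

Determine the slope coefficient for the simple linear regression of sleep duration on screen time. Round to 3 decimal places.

b = Sxy/Sxx = -5.5/28 = -0.196429

-0.196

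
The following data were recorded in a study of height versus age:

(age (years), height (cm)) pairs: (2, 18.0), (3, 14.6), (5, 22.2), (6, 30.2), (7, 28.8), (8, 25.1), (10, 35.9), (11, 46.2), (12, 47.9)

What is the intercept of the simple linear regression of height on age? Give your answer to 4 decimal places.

7.5495

n = 9, Σx = 64, Σy = 268.9, Σxy = 2216.4, Σx² = 552
Sxx = Σx² − (Σx)²/n = 552 − 455.111111 = 96.888889
Sxy = Σxy − (Σx)(Σy)/n = 2216.4 − 1912.177778 = 304.222222
b = Sxy/Sxx = 304.222222/96.888889 = 3.139908
a = ȳ − b·x̄ = 29.877778 − 3.139908·7.111111 = 7.549541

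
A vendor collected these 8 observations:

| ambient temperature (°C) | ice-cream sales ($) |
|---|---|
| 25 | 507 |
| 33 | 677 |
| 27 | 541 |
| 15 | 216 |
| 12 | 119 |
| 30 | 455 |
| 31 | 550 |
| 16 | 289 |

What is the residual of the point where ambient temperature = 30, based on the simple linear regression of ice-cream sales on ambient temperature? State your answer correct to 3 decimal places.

n = 8, Σx = 189, Σy = 3354, Σxy = 89615, Σx² = 4929
Sxx = Σx² − (Σx)²/n = 4929 − 4465.125 = 463.875
Sxy = Σxy − (Σx)(Σy)/n = 89615 − 79238.25 = 10376.75
b = Sxy/Sxx = 10376.75/463.875 = 22.369712
a = ȳ − b·x̄ = 419.25 − 22.369712·23.625 = -109.234438
ŷ(30) = -109.234438 + 22.369712·30 = 561.856912
residual = y − ŷ = 455 − 561.856912 = -106.856912

-106.857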